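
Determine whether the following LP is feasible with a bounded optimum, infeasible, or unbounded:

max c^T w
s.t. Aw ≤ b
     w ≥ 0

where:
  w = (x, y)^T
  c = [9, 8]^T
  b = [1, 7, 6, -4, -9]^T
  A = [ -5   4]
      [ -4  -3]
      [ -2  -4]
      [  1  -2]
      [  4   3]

Infeasible (no feasible solution exists)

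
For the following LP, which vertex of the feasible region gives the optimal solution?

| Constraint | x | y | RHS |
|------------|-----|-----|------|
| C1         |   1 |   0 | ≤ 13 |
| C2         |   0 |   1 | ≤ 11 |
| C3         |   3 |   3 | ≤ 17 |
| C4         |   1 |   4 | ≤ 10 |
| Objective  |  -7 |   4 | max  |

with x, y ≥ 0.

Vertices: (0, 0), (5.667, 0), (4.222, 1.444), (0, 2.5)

Evaluate the objective at each vertex of the feasible region:
  z(0, 0) = 0
  z(5.667, 0) = -39.67
  z(4.222, 1.444) = -23.78
  z(0, 2.5) = 10  ←
The maximum is at x = 0, y = 2.5.

(0, 2.5)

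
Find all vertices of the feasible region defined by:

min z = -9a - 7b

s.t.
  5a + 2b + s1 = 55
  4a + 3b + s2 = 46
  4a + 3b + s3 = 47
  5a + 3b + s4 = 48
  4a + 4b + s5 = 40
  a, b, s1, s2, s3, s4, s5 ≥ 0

(0, 0), (9.6, 0), (9, 1), (0, 10)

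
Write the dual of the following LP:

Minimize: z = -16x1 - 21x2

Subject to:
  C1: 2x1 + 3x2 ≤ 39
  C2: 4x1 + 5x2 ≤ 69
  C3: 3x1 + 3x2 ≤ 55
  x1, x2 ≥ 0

Primal min cᵀx s.t. Ax ≤ b, x ≥ 0  →  Dual max −bᵀy s.t. Aᵀy ≥ −c, y ≥ 0.

Maximize: z = -39y1 - 69y2 - 55y3

Subject to:
  2y1 + 4y2 + 3y3 ≥ 16
  3y1 + 5y2 + 3y3 ≥ 21
  y1, y2, y3 ≥ 0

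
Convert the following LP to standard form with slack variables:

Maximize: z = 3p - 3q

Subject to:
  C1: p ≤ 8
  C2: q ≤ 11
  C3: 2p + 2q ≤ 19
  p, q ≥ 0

max z = 3p - 3q

s.t.
  p + s1 = 8
  q + s2 = 11
  2p + 2q + s3 = 19
  p, q, s1, s2, s3 ≥ 0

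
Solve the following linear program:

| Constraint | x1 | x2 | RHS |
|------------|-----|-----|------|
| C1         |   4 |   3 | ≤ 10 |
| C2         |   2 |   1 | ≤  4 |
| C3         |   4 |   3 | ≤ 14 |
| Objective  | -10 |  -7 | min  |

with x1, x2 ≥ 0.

Evaluate the objective at each vertex of the feasible region:
  z(0, 0) = 0
  z(2, 0) = -20
  z(1, 2) = -24  ←
  z(0, 3.333) = -23.33
The minimum is at x1 = 1, x2 = 2.

x1 = 1, x2 = 2, z = -24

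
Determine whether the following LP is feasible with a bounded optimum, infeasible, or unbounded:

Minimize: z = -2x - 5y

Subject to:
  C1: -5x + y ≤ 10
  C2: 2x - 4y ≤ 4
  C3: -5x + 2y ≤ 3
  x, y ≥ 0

Unbounded (objective can decrease without bound)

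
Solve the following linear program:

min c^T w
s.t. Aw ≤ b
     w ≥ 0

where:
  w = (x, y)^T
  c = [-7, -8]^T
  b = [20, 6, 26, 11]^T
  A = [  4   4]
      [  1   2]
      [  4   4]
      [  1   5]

Evaluate the objective at each vertex of the feasible region:
  z(0, 0) = 0
  z(5, 0) = -35
  z(4, 1) = -36  ←
  z(2.667, 1.667) = -32
  z(0, 2.2) = -17.6
The minimum is at x = 4, y = 1.

x = 4, y = 1, z = -36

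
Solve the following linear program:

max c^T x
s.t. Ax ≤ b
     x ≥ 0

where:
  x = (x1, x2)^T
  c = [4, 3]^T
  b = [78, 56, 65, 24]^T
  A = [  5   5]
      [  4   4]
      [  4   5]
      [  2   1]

Evaluate the objective at each vertex of the feasible region:
  z(0, 0) = 0
  z(12, 0) = 48
  z(10, 4) = 52  ←
  z(5, 9) = 47
  z(0, 13) = 39
The maximum is at x1 = 10, x2 = 4.

x1 = 10, x2 = 4, z = 52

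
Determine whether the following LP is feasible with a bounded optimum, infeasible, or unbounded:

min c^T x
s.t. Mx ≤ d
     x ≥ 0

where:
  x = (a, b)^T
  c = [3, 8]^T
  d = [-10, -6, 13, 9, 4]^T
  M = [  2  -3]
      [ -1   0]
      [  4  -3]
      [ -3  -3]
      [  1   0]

Infeasible (no feasible solution exists)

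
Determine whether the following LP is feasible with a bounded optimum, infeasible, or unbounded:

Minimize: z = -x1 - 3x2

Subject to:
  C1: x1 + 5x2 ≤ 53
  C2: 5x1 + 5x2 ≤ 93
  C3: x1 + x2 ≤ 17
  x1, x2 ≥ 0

Feasible with a bounded optimal solution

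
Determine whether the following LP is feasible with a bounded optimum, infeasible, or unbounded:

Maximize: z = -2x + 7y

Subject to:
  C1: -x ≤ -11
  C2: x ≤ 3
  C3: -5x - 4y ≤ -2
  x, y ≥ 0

Infeasible (no feasible solution exists)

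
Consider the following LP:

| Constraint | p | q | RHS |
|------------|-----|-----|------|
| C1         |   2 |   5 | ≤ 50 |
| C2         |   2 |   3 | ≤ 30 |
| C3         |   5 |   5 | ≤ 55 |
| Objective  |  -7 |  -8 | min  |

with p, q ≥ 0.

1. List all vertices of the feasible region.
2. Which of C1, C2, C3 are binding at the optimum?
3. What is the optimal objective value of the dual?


1. (0, 0), (11, 0), (3, 8), (0, 10)
2. C2, C3
3. -85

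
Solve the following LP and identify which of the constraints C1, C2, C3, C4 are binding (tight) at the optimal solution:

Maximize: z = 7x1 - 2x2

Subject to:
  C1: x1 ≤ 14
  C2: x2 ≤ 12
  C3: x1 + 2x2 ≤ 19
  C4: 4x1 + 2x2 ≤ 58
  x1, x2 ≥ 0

At x1 = 14, x2 = 0, compute slack b - a·x for each constraint:
  C1: 14 − 14 = 0  (binding)
  C2: 12 − 0 = 12  (slack)
  C3: 19 − 14 = 5  (slack)
  C4: 58 − 56 = 2  (slack)

Optimal: x1 = 14, x2 = 0
Binding: C1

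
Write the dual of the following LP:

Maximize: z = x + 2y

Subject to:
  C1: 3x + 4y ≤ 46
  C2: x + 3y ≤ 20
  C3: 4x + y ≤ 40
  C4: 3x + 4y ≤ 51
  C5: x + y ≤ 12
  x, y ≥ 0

Primal max cᵀx s.t. Ax ≤ b, x ≥ 0  →  Dual min bᵀy s.t. Aᵀy ≥ c, y ≥ 0.

Minimize: z = 46y1 + 20y2 + 40y3 + 51y4 + 12y5

Subject to:
  3y1 + y2 + 4y3 + 3y4 + y5 ≥ 1
  4y1 + 3y2 + y3 + 4y4 + y5 ≥ 2
  y1, y2, y3, y4, y5 ≥ 0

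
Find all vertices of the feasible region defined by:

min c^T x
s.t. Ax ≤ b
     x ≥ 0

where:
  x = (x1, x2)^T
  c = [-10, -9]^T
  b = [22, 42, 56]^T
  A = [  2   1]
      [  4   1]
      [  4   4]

(0, 0), (10.5, 0), (10, 2), (8, 6), (0, 14)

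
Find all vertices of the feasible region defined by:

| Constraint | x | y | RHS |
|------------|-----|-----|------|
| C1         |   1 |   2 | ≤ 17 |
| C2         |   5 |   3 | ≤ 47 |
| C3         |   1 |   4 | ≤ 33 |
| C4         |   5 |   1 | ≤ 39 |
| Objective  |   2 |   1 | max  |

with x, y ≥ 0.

(0, 0), (7.8, 0), (7, 4), (6.143, 5.429), (1, 8), (0, 8.25)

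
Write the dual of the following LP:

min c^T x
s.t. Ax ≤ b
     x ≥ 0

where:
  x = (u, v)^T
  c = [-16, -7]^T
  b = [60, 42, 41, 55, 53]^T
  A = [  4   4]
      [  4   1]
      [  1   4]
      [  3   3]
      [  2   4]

Primal min cᵀx s.t. Ax ≤ b, x ≥ 0  →  Dual max −bᵀy s.t. Aᵀy ≥ −c, y ≥ 0.

Maximize: z = -60y1 - 42y2 - 41y3 - 55y4 - 53y5

Subject to:
  4y1 + 4y2 + y3 + 3y4 + 2y5 ≥ 16
  4y1 + y2 + 4y3 + 3y4 + 4y5 ≥ 7
  y1, y2, y3, y4, y5 ≥ 0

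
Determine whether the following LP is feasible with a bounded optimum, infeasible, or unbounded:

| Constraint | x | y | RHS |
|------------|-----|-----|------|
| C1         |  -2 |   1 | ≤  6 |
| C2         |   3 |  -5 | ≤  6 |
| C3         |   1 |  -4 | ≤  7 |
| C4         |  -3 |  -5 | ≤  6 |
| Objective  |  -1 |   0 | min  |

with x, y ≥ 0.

Unbounded (objective can decrease without bound)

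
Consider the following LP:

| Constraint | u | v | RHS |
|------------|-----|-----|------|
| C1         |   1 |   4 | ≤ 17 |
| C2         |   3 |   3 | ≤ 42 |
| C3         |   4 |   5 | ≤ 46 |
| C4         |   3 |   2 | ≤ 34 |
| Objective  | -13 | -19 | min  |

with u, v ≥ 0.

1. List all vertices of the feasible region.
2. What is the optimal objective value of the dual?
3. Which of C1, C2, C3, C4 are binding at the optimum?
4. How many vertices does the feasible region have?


1. (0, 0), (11.33, 0), (11.14, 0.2857), (9, 2), (0, 4.25)
2. -155
3. C1, C3
4. 5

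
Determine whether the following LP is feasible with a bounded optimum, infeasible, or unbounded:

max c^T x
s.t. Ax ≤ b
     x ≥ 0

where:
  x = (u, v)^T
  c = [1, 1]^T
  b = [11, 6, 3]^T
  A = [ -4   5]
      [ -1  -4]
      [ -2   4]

Unbounded (objective can increase without bound)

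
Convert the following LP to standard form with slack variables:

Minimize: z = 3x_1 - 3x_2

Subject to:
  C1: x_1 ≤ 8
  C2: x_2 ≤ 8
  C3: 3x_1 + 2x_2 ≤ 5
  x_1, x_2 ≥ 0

min z = 3x_1 - 3x_2

s.t.
  x_1 + s1 = 8
  x_2 + s2 = 8
  3x_1 + 2x_2 + s3 = 5
  x_1, x_2, s1, s2, s3 ≥ 0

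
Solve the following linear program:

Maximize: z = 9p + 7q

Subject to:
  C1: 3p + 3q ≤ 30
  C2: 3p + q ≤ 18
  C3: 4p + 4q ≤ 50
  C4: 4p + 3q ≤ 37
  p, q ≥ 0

Evaluate the objective at each vertex of the feasible region:
  z(0, 0) = 0
  z(6, 0) = 54
  z(4, 6) = 78  ←
  z(0, 10) = 70
The maximum is at p = 4, q = 6.

p = 4, q = 6, z = 78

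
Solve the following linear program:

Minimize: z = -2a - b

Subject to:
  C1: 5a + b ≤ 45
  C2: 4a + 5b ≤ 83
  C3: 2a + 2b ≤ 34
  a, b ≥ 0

Evaluate the objective at each vertex of the feasible region:
  z(0, 0) = 0
  z(9, 0) = -18
  z(7, 10) = -24  ←
  z(2, 15) = -19
  z(0, 16.6) = -16.6
The minimum is at a = 7, b = 10.

a = 7, b = 10, z = -24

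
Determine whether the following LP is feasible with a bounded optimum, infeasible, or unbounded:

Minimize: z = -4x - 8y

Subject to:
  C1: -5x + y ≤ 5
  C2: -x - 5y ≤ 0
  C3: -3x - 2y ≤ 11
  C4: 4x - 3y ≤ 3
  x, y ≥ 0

Unbounded (objective can decrease without bound)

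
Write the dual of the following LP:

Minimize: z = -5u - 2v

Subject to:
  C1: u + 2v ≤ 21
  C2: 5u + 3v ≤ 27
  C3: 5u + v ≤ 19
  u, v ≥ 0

Primal min cᵀx s.t. Ax ≤ b, x ≥ 0  →  Dual max −bᵀy s.t. Aᵀy ≥ −c, y ≥ 0.

Maximize: z = -21y1 - 27y2 - 19y3

Subject to:
  y1 + 5y2 + 5y3 ≥ 5
  2y1 + 3y2 + y3 ≥ 2
  y1, y2, y3 ≥ 0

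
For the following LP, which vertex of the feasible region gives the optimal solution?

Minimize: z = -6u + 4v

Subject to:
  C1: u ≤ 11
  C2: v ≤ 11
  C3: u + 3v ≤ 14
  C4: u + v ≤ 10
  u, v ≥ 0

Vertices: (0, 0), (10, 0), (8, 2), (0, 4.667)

Evaluate the objective at each vertex of the feasible region:
  z(0, 0) = 0
  z(10, 0) = -60  ←
  z(8, 2) = -40
  z(0, 4.667) = 18.67
The minimum is at u = 10, v = 0.

(10, 0)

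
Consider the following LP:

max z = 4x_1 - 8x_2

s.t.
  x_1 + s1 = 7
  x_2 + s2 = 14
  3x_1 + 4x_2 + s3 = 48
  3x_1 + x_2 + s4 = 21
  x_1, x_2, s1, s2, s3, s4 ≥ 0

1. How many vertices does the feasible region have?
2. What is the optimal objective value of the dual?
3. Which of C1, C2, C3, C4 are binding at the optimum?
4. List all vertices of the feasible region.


1. 4
2. 28
3. C1, C4
4. (0, 0), (7, 0), (4, 9), (0, 12)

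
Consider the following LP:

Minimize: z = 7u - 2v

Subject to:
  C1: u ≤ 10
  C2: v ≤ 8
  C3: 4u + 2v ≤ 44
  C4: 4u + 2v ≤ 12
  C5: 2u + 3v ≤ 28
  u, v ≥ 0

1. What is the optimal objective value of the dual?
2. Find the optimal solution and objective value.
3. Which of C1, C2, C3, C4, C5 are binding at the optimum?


1. -12
2. u = 0, v = 6, z = -12
3. C4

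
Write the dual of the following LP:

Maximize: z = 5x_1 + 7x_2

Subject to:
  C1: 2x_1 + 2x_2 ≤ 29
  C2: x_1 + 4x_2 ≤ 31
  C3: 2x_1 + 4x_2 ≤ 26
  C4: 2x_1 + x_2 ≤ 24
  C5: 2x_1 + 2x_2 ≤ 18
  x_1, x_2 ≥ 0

Primal max cᵀx s.t. Ax ≤ b, x ≥ 0  →  Dual min bᵀy s.t. Aᵀy ≥ c, y ≥ 0.

Minimize: z = 29y1 + 31y2 + 26y3 + 24y4 + 18y5

Subject to:
  2y1 + y2 + 2y3 + 2y4 + 2y5 ≥ 5
  2y1 + 4y2 + 4y3 + y4 + 2y5 ≥ 7
  y1, y2, y3, y4, y5 ≥ 0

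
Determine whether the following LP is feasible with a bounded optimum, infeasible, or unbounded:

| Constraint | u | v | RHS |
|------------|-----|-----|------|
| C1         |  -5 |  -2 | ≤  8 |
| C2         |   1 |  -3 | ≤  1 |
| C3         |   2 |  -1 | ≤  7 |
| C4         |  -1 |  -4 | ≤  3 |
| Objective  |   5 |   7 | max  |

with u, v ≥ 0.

Unbounded (objective can increase without bound)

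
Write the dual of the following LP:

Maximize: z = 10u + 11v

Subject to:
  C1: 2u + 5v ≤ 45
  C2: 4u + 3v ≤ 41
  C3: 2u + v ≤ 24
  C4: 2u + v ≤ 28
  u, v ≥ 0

Primal max cᵀx s.t. Ax ≤ b, x ≥ 0  →  Dual min bᵀy s.t. Aᵀy ≥ c, y ≥ 0.

Minimize: z = 45y1 + 41y2 + 24y3 + 28y4

Subject to:
  2y1 + 4y2 + 2y3 + 2y4 ≥ 10
  5y1 + 3y2 + y3 + y4 ≥ 11
  y1, y2, y3, y4 ≥ 0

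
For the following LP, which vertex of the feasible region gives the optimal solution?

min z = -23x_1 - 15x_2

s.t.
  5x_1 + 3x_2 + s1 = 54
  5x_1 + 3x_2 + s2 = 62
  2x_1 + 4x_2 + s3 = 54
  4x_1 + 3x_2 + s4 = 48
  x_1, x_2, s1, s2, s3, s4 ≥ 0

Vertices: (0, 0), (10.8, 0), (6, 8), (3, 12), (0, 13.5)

Evaluate the objective at each vertex of the feasible region:
  z(0, 0) = 0
  z(10.8, 0) = -248.4
  z(6, 8) = -258  ←
  z(3, 12) = -249
  z(0, 13.5) = -202.5
The minimum is at x_1 = 6, x_2 = 8.

(6, 8)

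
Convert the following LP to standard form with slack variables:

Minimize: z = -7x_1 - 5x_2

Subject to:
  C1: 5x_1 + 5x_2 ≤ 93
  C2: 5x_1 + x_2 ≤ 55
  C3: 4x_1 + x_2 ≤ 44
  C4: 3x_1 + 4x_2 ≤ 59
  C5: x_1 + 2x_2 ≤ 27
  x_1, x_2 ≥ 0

min z = -7x_1 - 5x_2

s.t.
  5x_1 + 5x_2 + s1 = 93
  5x_1 + x_2 + s2 = 55
  4x_1 + x_2 + s3 = 44
  3x_1 + 4x_2 + s4 = 59
  x_1 + 2x_2 + s5 = 27
  x_1, x_2, s1, s2, s3, s4, s5 ≥ 0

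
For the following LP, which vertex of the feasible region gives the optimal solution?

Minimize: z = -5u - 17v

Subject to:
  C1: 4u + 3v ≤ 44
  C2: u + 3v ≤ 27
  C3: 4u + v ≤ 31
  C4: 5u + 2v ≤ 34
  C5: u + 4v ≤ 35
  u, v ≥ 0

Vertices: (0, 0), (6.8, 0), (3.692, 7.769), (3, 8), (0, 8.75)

Evaluate the objective at each vertex of the feasible region:
  z(0, 0) = 0
  z(6.8, 0) = -34
  z(3.692, 7.769) = -150.5
  z(3, 8) = -151  ←
  z(0, 8.75) = -148.8
The minimum is at u = 3, v = 8.

(3, 8)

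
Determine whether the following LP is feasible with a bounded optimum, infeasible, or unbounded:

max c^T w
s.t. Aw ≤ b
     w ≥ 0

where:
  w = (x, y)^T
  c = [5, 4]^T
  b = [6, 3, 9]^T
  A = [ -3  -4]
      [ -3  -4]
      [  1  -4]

Unbounded (objective can increase without bound)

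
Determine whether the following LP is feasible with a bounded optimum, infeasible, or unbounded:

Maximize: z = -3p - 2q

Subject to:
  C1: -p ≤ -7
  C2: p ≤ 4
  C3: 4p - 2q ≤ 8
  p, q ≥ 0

Infeasible (no feasible solution exists)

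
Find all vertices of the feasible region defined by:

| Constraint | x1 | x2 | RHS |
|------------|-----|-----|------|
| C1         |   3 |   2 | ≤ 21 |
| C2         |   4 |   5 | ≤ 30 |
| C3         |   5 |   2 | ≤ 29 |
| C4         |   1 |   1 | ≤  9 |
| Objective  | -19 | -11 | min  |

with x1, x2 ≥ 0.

(0, 0), (5.8, 0), (5, 2), (0, 6)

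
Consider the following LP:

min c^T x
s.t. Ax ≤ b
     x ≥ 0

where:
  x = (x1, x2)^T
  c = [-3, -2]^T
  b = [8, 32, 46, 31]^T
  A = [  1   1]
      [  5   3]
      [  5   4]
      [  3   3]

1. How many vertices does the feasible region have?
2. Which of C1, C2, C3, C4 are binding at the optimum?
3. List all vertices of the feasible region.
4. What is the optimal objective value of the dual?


1. 4
2. C1, C2
3. (0, 0), (6.4, 0), (4, 4), (0, 8)
4. -20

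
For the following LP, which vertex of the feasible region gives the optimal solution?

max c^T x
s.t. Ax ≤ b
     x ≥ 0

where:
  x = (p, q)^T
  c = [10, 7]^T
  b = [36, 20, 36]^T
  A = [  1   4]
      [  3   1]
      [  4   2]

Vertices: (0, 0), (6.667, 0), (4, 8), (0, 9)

Evaluate the objective at each vertex of the feasible region:
  z(0, 0) = 0
  z(6.667, 0) = 66.67
  z(4, 8) = 96  ←
  z(0, 9) = 63
The maximum is at p = 4, q = 8.

(4, 8)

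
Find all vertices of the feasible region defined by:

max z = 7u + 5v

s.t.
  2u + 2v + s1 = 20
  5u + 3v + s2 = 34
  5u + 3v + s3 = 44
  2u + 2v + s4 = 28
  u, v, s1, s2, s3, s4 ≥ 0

(0, 0), (6.8, 0), (2, 8), (0, 10)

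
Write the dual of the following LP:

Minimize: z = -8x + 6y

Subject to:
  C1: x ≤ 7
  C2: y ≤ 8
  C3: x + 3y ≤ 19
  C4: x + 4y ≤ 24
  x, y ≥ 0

Primal min cᵀx s.t. Ax ≤ b, x ≥ 0  →  Dual max −bᵀy s.t. Aᵀy ≥ −c, y ≥ 0.

Maximize: z = -7y1 - 8y2 - 19y3 - 24y4

Subject to:
  y1 + y3 + y4 ≥ 8
  y2 + 3y3 + 4y4 ≥ -6
  y1, y2, y3, y4 ≥ 0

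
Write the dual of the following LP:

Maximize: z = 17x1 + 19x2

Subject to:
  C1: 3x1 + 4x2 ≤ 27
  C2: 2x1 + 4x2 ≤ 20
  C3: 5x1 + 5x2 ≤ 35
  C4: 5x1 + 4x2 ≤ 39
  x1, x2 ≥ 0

Primal max cᵀx s.t. Ax ≤ b, x ≥ 0  →  Dual min bᵀy s.t. Aᵀy ≥ c, y ≥ 0.

Minimize: z = 27y1 + 20y2 + 35y3 + 39y4

Subject to:
  3y1 + 2y2 + 5y3 + 5y4 ≥ 17
  4y1 + 4y2 + 5y3 + 4y4 ≥ 19
  y1, y2, y3, y4 ≥ 0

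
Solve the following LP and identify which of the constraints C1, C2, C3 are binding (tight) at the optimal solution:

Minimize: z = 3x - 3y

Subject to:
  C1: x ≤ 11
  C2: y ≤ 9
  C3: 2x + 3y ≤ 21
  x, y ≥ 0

At x = 0, y = 7, compute slack b - a·x for each constraint:
  C1: 11 − 0 = 11  (slack)
  C2: 9 − 7 = 2  (slack)
  C3: 21 − 21 = 0  (binding)

Optimal: x = 0, y = 7
Binding: C3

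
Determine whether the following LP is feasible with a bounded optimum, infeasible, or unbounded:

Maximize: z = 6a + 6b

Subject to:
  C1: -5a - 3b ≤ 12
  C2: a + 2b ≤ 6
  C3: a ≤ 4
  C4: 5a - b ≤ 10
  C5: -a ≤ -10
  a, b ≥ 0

Infeasible (no feasible solution exists)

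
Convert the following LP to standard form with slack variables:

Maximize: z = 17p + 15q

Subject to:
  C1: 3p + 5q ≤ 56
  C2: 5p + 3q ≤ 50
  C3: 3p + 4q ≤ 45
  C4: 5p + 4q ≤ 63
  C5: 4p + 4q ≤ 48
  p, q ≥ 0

max z = 17p + 15q

s.t.
  3p + 5q + s1 = 56
  5p + 3q + s2 = 50
  3p + 4q + s3 = 45
  5p + 4q + s4 = 63
  4p + 4q + s5 = 48
  p, q, s1, s2, s3, s4, s5 ≥ 0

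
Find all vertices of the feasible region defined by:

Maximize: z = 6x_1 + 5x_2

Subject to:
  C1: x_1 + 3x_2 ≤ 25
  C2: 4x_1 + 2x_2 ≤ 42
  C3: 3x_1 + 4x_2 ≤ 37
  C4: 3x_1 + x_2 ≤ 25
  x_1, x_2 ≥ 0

(0, 0), (8.333, 0), (7, 4), (2.2, 7.6), (0, 8.333)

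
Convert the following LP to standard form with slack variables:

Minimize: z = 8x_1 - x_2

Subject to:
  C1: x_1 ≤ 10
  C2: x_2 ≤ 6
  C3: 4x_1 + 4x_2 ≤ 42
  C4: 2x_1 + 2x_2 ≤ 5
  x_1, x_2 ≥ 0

min z = 8x_1 - x_2

s.t.
  x_1 + s1 = 10
  x_2 + s2 = 6
  4x_1 + 4x_2 + s3 = 42
  2x_1 + 2x_2 + s4 = 5
  x_1, x_2, s1, s2, s3, s4 ≥ 0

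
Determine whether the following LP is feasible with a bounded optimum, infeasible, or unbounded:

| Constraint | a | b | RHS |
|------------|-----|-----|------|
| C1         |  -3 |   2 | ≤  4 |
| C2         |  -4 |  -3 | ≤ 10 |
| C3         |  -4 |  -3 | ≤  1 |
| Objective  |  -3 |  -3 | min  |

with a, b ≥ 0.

Unbounded (objective can decrease without bound)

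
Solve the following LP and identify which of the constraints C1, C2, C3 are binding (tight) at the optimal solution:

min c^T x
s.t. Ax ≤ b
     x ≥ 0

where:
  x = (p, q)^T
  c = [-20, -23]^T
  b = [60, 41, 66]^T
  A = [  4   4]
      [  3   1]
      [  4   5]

At p = 9, q = 6, compute slack b - a·x for each constraint:
  C1: 60 − 60 = 0  (binding)
  C2: 41 − 33 = 8  (slack)
  C3: 66 − 66 = 0  (binding)

Optimal: p = 9, q = 6
Binding: C1, C3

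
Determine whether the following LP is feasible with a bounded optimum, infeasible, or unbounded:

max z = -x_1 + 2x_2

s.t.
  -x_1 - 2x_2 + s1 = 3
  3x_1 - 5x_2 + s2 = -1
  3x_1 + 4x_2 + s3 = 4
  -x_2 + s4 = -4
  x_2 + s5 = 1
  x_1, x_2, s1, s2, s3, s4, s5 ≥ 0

Infeasible (no feasible solution exists)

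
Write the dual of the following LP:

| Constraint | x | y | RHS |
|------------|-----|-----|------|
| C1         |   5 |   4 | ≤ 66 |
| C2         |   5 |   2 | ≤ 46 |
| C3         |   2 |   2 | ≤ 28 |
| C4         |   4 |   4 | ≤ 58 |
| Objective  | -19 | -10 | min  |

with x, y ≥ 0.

Primal min cᵀx s.t. Ax ≤ b, x ≥ 0  →  Dual max −bᵀy s.t. Aᵀy ≥ −c, y ≥ 0.

Maximize: z = -66y1 - 46y2 - 28y3 - 58y4

Subject to:
  5y1 + 5y2 + 2y3 + 4y4 ≥ 19
  4y1 + 2y2 + 2y3 + 4y4 ≥ 10
  y1, y2, y3, y4 ≥ 0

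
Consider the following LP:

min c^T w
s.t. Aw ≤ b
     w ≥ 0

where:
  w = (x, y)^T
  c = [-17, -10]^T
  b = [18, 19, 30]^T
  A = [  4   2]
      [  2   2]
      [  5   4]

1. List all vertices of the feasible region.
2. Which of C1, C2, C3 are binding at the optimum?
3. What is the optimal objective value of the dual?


1. (0, 0), (4.5, 0), (2, 5), (0, 7.5)
2. C1, C3
3. -84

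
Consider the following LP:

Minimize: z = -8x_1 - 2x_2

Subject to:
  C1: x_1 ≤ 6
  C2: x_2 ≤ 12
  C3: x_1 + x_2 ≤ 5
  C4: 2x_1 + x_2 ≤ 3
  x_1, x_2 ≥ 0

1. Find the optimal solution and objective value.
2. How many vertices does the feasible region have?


1. x_1 = 1.5, x_2 = 0, z = -12
2. 3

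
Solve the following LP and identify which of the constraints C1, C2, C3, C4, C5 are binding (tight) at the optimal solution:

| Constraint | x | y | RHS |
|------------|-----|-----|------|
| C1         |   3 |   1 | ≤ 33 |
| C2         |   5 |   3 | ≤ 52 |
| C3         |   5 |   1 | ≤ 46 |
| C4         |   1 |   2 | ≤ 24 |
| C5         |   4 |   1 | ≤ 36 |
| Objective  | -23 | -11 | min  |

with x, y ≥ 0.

At x = 8, y = 4, compute slack b - a·x for each constraint:
  C1: 33 − 28 = 5  (slack)
  C2: 52 − 52 = 0  (binding)
  C3: 46 − 44 = 2  (slack)
  C4: 24 − 16 = 8  (slack)
  C5: 36 − 36 = 0  (binding)

Optimal: x = 8, y = 4
Binding: C2, C5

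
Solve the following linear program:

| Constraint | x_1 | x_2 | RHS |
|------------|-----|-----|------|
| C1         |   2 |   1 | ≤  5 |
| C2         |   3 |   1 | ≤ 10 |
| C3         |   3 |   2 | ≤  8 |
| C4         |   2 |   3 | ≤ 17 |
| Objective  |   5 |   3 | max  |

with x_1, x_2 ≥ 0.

Evaluate the objective at each vertex of the feasible region:
  z(0, 0) = 0
  z(2.5, 0) = 12.5
  z(2, 1) = 13  ←
  z(0, 4) = 12
The maximum is at x_1 = 2, x_2 = 1.

x_1 = 2, x_2 = 1, z = 13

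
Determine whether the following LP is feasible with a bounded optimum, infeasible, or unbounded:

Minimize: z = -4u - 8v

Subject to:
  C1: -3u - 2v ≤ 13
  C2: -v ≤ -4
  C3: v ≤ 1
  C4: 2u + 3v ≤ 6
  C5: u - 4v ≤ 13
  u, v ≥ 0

Infeasible (no feasible solution exists)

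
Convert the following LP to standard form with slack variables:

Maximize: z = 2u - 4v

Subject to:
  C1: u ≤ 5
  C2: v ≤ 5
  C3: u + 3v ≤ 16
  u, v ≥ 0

max z = 2u - 4v

s.t.
  u + s1 = 5
  v + s2 = 5
  u + 3v + s3 = 16
  u, v, s1, s2, s3 ≥ 0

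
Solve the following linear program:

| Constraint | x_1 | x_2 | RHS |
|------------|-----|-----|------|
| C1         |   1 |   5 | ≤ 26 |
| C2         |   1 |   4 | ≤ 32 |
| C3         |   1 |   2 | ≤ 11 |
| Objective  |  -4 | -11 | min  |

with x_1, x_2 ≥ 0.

Evaluate the objective at each vertex of the feasible region:
  z(0, 0) = 0
  z(11, 0) = -44
  z(1, 5) = -59  ←
  z(0, 5.2) = -57.2
The minimum is at x_1 = 1, x_2 = 5.

x_1 = 1, x_2 = 5, z = -59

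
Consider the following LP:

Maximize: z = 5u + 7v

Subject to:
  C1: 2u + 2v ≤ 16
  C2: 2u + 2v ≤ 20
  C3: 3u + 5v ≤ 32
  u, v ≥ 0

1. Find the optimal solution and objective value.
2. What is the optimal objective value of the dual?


1. u = 4, v = 4, z = 48
2. 48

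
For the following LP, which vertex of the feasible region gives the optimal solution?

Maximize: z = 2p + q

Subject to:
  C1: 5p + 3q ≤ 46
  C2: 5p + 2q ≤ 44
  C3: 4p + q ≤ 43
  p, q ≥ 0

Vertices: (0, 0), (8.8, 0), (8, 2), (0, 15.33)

Evaluate the objective at each vertex of the feasible region:
  z(0, 0) = 0
  z(8.8, 0) = 17.6
  z(8, 2) = 18  ←
  z(0, 15.33) = 15.33
The maximum is at p = 8, q = 2.

(8, 2)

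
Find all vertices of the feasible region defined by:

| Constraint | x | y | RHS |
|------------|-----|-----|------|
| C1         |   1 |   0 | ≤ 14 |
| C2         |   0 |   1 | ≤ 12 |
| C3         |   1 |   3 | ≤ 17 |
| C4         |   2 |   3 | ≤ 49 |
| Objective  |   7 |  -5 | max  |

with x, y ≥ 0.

(0, 0), (14, 0), (14, 1), (0, 5.667)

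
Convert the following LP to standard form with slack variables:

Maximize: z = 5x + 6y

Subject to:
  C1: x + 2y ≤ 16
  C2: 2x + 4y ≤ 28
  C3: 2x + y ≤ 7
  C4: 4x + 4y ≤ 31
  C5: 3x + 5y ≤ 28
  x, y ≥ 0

max z = 5x + 6y

s.t.
  x + 2y + s1 = 16
  2x + 4y + s2 = 28
  2x + y + s3 = 7
  4x + 4y + s4 = 31
  3x + 5y + s5 = 28
  x, y, s1, s2, s3, s4, s5 ≥ 0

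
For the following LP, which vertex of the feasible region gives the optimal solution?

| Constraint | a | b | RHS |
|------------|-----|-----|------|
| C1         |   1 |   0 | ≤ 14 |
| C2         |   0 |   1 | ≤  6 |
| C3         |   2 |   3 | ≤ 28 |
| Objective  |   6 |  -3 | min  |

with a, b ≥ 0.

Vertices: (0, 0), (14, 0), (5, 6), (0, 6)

Evaluate the objective at each vertex of the feasible region:
  z(0, 0) = 0
  z(14, 0) = 84
  z(5, 6) = 12
  z(0, 6) = -18  ←
The minimum is at a = 0, b = 6.

(0, 6)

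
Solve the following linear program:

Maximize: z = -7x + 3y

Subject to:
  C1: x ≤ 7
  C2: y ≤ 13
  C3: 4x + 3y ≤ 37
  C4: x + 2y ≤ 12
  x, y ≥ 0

Evaluate the objective at each vertex of the feasible region:
  z(0, 0) = 0
  z(7, 0) = -49
  z(7, 2.5) = -41.5
  z(0, 6) = 18  ←
The maximum is at x = 0, y = 6.

x = 0, y = 6, z = 18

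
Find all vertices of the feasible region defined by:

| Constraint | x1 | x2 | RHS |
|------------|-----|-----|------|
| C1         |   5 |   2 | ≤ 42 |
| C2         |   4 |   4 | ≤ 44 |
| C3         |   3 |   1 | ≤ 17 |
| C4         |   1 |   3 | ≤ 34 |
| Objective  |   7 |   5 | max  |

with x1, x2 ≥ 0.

(0, 0), (5.667, 0), (3, 8), (0, 11)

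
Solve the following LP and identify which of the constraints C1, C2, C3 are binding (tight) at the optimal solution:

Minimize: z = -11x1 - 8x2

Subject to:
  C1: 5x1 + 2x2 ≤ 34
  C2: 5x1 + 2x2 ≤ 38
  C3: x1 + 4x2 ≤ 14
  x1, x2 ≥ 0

At x1 = 6, x2 = 2, compute slack b - a·x for each constraint:
  C1: 34 − 34 = 0  (binding)
  C2: 38 − 34 = 4  (slack)
  C3: 14 − 14 = 0  (binding)

Optimal: x1 = 6, x2 = 2
Binding: C1, C3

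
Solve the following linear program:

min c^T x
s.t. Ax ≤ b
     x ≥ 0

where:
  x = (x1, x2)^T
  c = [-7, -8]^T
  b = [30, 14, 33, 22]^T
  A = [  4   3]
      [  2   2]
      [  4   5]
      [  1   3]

Evaluate the objective at each vertex of the feasible region:
  z(0, 0) = 0
  z(7, 0) = -49
  z(2, 5) = -54  ←
  z(0, 6.6) = -52.8
The minimum is at x1 = 2, x2 = 5.

x1 = 2, x2 = 5, z = -54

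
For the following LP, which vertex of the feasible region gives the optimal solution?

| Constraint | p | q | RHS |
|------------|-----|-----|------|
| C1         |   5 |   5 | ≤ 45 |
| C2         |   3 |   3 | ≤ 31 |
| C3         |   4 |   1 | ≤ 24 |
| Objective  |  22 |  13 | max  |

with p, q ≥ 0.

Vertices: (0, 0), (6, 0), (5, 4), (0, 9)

Evaluate the objective at each vertex of the feasible region:
  z(0, 0) = 0
  z(6, 0) = 132
  z(5, 4) = 162  ←
  z(0, 9) = 117
The maximum is at p = 5, q = 4.

(5, 4)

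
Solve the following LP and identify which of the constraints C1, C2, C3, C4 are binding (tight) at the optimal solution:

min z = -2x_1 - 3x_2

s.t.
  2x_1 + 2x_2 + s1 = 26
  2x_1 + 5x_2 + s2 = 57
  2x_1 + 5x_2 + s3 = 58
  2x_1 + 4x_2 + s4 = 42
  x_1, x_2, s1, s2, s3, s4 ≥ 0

At x_1 = 5, x_2 = 8, compute slack b - a·x for each constraint:
  C1: 26 − 26 = 0  (binding)
  C2: 57 − 50 = 7  (slack)
  C3: 58 − 50 = 8  (slack)
  C4: 42 − 42 = 0  (binding)

Optimal: x_1 = 5, x_2 = 8
Binding: C1, C4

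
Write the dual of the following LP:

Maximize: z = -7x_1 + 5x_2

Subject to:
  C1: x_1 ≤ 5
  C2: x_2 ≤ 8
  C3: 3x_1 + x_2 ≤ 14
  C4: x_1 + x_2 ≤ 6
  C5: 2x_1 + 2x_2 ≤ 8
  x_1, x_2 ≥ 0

Primal max cᵀx s.t. Ax ≤ b, x ≥ 0  →  Dual min bᵀy s.t. Aᵀy ≥ c, y ≥ 0.

Minimize: z = 5y1 + 8y2 + 14y3 + 6y4 + 8y5

Subject to:
  y1 + 3y3 + y4 + 2y5 ≥ -7
  y2 + y3 + y4 + 2y5 ≥ 5
  y1, y2, y3, y4, y5 ≥ 0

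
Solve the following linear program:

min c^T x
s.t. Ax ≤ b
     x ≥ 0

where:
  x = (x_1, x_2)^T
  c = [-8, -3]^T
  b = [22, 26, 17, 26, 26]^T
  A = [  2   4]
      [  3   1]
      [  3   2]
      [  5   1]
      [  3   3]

Evaluate the objective at each vertex of the feasible region:
  z(0, 0) = 0
  z(5.2, 0) = -41.6
  z(5, 1) = -43  ←
  z(3, 4) = -36
  z(0, 5.5) = -16.5
The minimum is at x_1 = 5, x_2 = 1.

x_1 = 5, x_2 = 1, z = -43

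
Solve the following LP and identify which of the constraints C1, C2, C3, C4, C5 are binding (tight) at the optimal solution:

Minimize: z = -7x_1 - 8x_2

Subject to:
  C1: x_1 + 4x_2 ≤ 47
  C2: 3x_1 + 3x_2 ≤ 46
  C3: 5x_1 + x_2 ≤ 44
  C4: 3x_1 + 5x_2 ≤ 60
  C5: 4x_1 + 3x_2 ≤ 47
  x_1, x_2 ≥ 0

At x_1 = 5, x_2 = 9, compute slack b - a·x for each constraint:
  C1: 47 − 41 = 6  (slack)
  C2: 46 − 42 = 4  (slack)
  C3: 44 − 34 = 10  (slack)
  C4: 60 − 60 = 0  (binding)
  C5: 47 − 47 = 0  (binding)

Optimal: x_1 = 5, x_2 = 9
Binding: C4, C5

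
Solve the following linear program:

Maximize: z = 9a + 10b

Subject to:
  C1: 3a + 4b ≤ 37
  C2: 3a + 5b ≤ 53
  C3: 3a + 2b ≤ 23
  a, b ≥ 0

Evaluate the objective at each vertex of the feasible region:
  z(0, 0) = 0
  z(7.667, 0) = 69
  z(3, 7) = 97  ←
  z(0, 9.25) = 92.5
The maximum is at a = 3, b = 7.

a = 3, b = 7, z = 97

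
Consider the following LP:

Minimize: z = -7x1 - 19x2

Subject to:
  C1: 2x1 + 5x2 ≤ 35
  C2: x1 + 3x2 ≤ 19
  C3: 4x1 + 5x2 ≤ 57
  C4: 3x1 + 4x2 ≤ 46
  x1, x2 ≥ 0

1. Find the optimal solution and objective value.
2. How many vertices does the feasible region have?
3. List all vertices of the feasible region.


1. x1 = 10, x2 = 3, z = -127
2. 5
3. (0, 0), (14.25, 0), (11, 2.6), (10, 3), (0, 6.333)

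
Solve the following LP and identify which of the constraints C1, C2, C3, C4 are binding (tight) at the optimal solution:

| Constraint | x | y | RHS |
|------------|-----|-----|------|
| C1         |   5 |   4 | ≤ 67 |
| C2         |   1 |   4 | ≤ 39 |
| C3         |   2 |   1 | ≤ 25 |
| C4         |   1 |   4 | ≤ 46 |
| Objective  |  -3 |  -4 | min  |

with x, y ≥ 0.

At x = 7, y = 8, compute slack b - a·x for each constraint:
  C1: 67 − 67 = 0  (binding)
  C2: 39 − 39 = 0  (binding)
  C3: 25 − 22 = 3  (slack)
  C4: 46 − 39 = 7  (slack)

Optimal: x = 7, y = 8
Binding: C1, C2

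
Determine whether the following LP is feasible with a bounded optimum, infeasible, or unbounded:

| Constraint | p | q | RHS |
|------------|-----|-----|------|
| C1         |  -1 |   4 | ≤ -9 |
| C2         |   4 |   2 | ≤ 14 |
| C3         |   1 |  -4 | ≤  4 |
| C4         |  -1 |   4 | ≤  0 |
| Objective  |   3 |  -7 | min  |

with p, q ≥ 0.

Infeasible (no feasible solution exists)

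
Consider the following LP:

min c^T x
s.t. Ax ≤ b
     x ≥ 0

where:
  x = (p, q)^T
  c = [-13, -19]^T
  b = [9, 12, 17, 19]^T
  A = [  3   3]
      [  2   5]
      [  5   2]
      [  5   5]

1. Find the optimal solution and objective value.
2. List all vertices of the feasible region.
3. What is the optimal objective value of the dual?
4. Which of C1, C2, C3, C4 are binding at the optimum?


1. p = 1, q = 2, z = -51
2. (0, 0), (3, 0), (1, 2), (0, 2.4)
3. -51
4. C1, C2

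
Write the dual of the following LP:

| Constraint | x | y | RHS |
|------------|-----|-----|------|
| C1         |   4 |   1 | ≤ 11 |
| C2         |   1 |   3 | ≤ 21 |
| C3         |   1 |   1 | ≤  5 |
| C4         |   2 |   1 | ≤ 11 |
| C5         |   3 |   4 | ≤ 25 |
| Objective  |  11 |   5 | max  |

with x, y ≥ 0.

Primal max cᵀx s.t. Ax ≤ b, x ≥ 0  →  Dual min bᵀy s.t. Aᵀy ≥ c, y ≥ 0.

Minimize: z = 11y1 + 21y2 + 5y3 + 11y4 + 25y5

Subject to:
  4y1 + y2 + y3 + 2y4 + 3y5 ≥ 11
  y1 + 3y2 + y3 + y4 + 4y5 ≥ 5
  y1, y2, y3, y4, y5 ≥ 0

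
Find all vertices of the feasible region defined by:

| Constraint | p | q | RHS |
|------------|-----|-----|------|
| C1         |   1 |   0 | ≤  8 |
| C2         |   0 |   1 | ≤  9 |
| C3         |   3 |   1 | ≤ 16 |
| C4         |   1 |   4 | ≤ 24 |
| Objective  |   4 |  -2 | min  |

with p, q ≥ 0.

(0, 0), (5.333, 0), (3.636, 5.091), (0, 6)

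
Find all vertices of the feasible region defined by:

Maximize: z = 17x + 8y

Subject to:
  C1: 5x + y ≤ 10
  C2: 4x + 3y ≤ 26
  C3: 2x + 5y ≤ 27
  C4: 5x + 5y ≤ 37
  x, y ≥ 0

(0, 0), (2, 0), (1, 5), (0, 5.4)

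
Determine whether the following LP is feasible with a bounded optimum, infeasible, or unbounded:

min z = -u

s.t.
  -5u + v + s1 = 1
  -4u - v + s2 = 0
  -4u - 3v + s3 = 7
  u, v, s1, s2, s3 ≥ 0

Unbounded (objective can decrease without bound)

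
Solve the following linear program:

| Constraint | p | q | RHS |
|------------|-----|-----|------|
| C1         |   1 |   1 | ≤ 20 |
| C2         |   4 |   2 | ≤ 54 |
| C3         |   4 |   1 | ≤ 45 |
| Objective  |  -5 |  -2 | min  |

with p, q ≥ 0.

Evaluate the objective at each vertex of the feasible region:
  z(0, 0) = 0
  z(11.25, 0) = -56.25
  z(9, 9) = -63  ←
  z(7, 13) = -61
  z(0, 20) = -40
The minimum is at p = 9, q = 9.

p = 9, q = 9, z = -63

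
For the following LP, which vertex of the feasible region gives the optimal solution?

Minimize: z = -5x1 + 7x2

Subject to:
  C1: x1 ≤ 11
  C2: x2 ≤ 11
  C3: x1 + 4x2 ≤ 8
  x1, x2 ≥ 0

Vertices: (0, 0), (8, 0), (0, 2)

Evaluate the objective at each vertex of the feasible region:
  z(0, 0) = 0
  z(8, 0) = -40  ←
  z(0, 2) = 14
The minimum is at x1 = 8, x2 = 0.

(8, 0)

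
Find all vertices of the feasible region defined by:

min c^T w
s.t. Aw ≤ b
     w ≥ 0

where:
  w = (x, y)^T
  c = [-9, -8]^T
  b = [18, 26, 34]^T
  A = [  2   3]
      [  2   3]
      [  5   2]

(0, 0), (6.8, 0), (6, 2), (0, 6)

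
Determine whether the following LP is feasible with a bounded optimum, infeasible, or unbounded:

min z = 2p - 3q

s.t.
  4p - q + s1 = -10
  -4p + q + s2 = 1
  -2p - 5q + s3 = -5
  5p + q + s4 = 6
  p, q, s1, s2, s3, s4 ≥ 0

Infeasible (no feasible solution exists)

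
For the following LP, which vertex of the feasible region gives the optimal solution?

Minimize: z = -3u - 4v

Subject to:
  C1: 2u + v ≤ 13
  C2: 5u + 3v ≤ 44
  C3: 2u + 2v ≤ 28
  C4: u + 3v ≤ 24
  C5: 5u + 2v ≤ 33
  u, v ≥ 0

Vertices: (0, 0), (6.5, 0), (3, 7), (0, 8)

Evaluate the objective at each vertex of the feasible region:
  z(0, 0) = 0
  z(6.5, 0) = -19.5
  z(3, 7) = -37  ←
  z(0, 8) = -32
The minimum is at u = 3, v = 7.

(3, 7)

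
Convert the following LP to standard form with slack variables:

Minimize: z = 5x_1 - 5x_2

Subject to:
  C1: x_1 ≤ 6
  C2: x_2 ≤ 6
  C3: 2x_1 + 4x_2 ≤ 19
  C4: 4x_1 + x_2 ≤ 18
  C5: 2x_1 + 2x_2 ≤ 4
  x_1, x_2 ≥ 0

min z = 5x_1 - 5x_2

s.t.
  x_1 + s1 = 6
  x_2 + s2 = 6
  2x_1 + 4x_2 + s3 = 19
  4x_1 + x_2 + s4 = 18
  2x_1 + 2x_2 + s5 = 4
  x_1, x_2, s1, s2, s3, s4, s5 ≥ 0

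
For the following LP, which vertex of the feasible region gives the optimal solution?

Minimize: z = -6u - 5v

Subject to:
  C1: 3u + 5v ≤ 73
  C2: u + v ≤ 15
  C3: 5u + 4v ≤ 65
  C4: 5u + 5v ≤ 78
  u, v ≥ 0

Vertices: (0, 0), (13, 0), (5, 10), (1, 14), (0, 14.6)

Evaluate the objective at each vertex of the feasible region:
  z(0, 0) = 0
  z(13, 0) = -78
  z(5, 10) = -80  ←
  z(1, 14) = -76
  z(0, 14.6) = -73
The minimum is at u = 5, v = 10.

(5, 10)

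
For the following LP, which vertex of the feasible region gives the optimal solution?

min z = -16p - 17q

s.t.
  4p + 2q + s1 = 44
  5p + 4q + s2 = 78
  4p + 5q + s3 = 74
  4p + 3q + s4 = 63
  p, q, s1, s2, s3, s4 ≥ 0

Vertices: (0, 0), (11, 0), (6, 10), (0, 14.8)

Evaluate the objective at each vertex of the feasible region:
  z(0, 0) = 0
  z(11, 0) = -176
  z(6, 10) = -266  ←
  z(0, 14.8) = -251.6
The minimum is at p = 6, q = 10.

(6, 10)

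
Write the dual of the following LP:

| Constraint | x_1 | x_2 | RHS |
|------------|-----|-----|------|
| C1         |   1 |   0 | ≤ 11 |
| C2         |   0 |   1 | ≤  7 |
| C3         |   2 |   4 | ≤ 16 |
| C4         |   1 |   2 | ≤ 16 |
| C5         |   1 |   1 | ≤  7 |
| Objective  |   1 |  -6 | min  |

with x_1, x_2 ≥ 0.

Primal min cᵀx s.t. Ax ≤ b, x ≥ 0  →  Dual max −bᵀy s.t. Aᵀy ≥ −c, y ≥ 0.

Maximize: z = -11y1 - 7y2 - 16y3 - 16y4 - 7y5

Subject to:
  y1 + 2y3 + y4 + y5 ≥ -1
  y2 + 4y3 + 2y4 + y5 ≥ 6
  y1, y2, y3, y4, y5 ≥ 0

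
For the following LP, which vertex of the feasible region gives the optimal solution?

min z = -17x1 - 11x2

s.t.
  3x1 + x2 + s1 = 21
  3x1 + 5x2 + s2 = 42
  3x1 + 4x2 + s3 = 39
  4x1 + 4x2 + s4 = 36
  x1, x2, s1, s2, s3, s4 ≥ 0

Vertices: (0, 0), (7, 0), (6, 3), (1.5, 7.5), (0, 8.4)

Evaluate the objective at each vertex of the feasible region:
  z(0, 0) = 0
  z(7, 0) = -119
  z(6, 3) = -135  ←
  z(1.5, 7.5) = -108
  z(0, 8.4) = -92.4
The minimum is at x1 = 6, x2 = 3.

(6, 3)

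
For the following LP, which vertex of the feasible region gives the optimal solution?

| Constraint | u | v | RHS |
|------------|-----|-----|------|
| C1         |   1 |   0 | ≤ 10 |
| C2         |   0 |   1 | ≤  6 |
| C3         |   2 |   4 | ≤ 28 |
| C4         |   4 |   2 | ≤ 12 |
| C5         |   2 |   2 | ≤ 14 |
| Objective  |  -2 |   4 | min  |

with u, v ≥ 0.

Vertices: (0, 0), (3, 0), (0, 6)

Evaluate the objective at each vertex of the feasible region:
  z(0, 0) = 0
  z(3, 0) = -6  ←
  z(0, 6) = 24
The minimum is at u = 3, v = 0.

(3, 0)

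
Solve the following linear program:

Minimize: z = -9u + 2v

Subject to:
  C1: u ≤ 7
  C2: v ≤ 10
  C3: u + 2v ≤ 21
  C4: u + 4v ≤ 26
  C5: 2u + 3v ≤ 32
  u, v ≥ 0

Evaluate the objective at each vertex of the feasible region:
  z(0, 0) = 0
  z(7, 0) = -63  ←
  z(7, 4.75) = -53.5
  z(0, 6.5) = 13
The minimum is at u = 7, v = 0.

u = 7, v = 0, z = -63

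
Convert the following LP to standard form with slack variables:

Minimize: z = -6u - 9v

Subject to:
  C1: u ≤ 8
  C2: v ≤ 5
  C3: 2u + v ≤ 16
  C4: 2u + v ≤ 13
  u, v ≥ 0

min z = -6u - 9v

s.t.
  u + s1 = 8
  v + s2 = 5
  2u + v + s3 = 16
  2u + v + s4 = 13
  u, v, s1, s2, s3, s4 ≥ 0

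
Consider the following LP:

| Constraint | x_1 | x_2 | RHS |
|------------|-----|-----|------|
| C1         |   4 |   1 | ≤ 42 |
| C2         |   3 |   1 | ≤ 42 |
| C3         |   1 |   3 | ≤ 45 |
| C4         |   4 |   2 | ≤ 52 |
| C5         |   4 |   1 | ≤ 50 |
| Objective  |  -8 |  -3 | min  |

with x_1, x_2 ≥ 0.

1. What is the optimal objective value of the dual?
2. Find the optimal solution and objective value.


1. -94
2. x_1 = 8, x_2 = 10, z = -94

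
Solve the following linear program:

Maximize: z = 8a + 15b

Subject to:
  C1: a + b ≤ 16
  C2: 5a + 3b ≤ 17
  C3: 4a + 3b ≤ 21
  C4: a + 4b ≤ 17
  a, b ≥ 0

Evaluate the objective at each vertex of the feasible region:
  z(0, 0) = 0
  z(3.4, 0) = 27.2
  z(1, 4) = 68  ←
  z(0, 4.25) = 63.75
The maximum is at a = 1, b = 4.

a = 1, b = 4, z = 68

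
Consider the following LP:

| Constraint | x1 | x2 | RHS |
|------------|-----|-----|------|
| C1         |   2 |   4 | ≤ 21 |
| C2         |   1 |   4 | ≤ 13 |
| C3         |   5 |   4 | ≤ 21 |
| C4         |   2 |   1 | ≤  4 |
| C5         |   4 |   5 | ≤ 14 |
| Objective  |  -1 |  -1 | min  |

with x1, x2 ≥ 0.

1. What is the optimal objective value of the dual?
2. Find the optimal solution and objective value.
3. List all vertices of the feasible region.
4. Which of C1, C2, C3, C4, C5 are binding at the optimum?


1. -3
2. x1 = 1, x2 = 2, z = -3
3. (0, 0), (2, 0), (1, 2), (0, 2.8)
4. C4, C5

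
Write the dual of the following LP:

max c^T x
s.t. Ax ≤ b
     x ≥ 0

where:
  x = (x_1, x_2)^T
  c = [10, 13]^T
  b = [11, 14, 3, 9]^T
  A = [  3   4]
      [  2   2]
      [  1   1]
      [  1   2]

Primal max cᵀx s.t. Ax ≤ b, x ≥ 0  →  Dual min bᵀy s.t. Aᵀy ≥ c, y ≥ 0.

Minimize: z = 11y1 + 14y2 + 3y3 + 9y4

Subject to:
  3y1 + 2y2 + y3 + y4 ≥ 10
  4y1 + 2y2 + y3 + 2y4 ≥ 13
  y1, y2, y3, y4 ≥ 0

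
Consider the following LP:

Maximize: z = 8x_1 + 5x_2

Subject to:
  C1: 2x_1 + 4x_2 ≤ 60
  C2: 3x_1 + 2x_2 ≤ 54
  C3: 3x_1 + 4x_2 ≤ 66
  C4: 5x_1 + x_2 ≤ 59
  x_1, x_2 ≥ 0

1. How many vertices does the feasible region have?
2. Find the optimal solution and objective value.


1. 5
2. x_1 = 10, x_2 = 9, z = 125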